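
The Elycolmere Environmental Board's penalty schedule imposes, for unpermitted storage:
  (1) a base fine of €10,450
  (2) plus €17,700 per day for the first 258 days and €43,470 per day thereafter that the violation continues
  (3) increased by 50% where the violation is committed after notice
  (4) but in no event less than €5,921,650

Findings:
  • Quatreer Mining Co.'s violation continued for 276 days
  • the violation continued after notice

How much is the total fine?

€8,039,265

First 258 days: 258 × €17,700 = €4,566,600
Remaining days: (276 − 258) × €43,470 = €782,460
Per-day component: €4,566,600 + €782,460 = €5,349,060
Base plus per-day: €10,450 + €5,349,060 = €5,359,510
Enhancement: 50% of €5,359,510 = €2,679,755
Enhanced fine: €5,359,510 + €2,679,755 = €8,039,265
Minimum €5,921,650: €8,039,265 meets the minimum, no increase.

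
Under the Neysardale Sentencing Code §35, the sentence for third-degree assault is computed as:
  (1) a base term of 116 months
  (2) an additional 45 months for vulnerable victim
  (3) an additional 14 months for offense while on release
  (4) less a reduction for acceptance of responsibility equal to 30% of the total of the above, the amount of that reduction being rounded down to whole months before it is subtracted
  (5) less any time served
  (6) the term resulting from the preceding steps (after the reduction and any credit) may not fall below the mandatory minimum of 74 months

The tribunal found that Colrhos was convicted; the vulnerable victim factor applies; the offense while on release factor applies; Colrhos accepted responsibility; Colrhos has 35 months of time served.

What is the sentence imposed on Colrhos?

88 months

Vulnerable victim enhancement: +45 months
Offense while on release enhancement: +14 months
Adjusted term: 116 months + 45 months + 14 months = 175 months
Acceptance of responsibility reduction: 30% of 175 months = 52 months (rounded down)
After reduction: 175 − 52 = 123 months
Less time served: 123 months − 35 months = 88 months
Minimum 74 months: 88 months meets the minimum, no increase.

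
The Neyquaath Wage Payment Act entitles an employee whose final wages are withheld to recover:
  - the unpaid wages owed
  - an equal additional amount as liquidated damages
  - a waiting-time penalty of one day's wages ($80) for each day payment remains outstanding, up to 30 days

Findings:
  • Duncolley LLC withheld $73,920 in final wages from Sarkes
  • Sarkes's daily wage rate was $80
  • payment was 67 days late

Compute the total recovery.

Liquidated damages (equal amount): $73,920
Penalty days: min(67, 30) = 30
Waiting-time penalty: 30 × $80 = $2,400
Total award: $73,920 + $73,920 + $2,400 = $150,240

$150,240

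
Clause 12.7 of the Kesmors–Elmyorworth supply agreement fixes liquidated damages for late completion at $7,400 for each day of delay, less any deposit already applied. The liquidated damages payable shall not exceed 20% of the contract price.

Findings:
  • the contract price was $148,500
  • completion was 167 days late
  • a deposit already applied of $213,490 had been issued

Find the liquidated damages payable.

$29,700

Per-day damages: 167 × $7,400 = $1,235,800
Less deposit already applied: $1,235,800 − $213,490 = $1,022,310
Cap: 20% of $148,500 = $29,700
Cap at $29,700: $1,022,310 exceeds the cap → $29,700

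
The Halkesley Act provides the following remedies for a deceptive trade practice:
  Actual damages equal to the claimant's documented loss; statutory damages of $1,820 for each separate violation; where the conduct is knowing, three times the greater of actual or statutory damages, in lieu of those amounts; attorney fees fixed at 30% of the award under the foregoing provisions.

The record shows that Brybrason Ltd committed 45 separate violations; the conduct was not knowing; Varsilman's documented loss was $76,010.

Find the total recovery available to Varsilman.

Statutory damages: 45 × $1,820 = $81,900
Conduct not knowing: the in-lieu enhancement does not apply.
Actual plus statutory damages: $76,010 + $81,900 = $157,910
Attorney fees: 30% of $157,910 = $47,373
Total recovery: $157,910 + $47,373 = $205,283

$205,283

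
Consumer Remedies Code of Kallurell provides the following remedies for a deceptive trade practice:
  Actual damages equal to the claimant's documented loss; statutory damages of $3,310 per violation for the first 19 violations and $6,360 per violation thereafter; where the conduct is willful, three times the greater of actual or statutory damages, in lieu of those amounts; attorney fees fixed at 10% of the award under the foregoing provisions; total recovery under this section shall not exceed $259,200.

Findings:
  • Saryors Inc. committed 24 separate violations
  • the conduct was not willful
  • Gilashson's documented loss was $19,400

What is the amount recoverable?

First 19 violations: 19 × $3,310 = $62,890
Remaining violations: (24 − 19) × $6,360 = $31,800
Statutory damages: $62,890 + $31,800 = $94,690
Conduct not willful: the in-lieu enhancement does not apply.
Actual plus statutory damages: $19,400 + $94,690 = $114,090
Attorney fees: 10% of $114,090 = $11,409
Total before cap: $114,090 + $11,409 = $125,499
Cap at $259,200: $125,499 is within the cap, no reduction.

$125,499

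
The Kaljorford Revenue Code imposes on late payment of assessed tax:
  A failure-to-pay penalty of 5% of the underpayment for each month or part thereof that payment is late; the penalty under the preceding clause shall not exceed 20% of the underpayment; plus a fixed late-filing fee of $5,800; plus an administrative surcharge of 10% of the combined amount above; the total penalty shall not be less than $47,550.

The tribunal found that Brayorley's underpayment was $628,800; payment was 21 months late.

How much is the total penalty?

Accrued rate: 5% × 21 = 105%, capped at 20% → 20%
Failure-to-pay penalty: 20% of $628,800 = $125,760
Penalty before surcharge: $125,760 + $5,800 = $131,560
Administrative surcharge: 10% of $131,560 = $13,156
Total penalty: $131,560 + $13,156 = $144,716
Minimum $47,550: $144,716 meets the minimum, no increase.

$144,716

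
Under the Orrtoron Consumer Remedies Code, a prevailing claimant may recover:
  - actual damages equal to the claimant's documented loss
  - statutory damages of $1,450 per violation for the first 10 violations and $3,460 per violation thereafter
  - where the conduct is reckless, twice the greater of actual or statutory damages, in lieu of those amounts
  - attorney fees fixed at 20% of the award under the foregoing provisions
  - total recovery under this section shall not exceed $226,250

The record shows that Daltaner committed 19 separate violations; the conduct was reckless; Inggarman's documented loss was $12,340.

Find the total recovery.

First 10 violations: 10 × $1,450 = $14,500
Remaining violations: (19 − 10) × $3,460 = $31,140
Statutory damages: $14,500 + $31,140 = $45,640
Greater of actual damages ($12,340) or statutory damages ($45,640): $45,640
Doubled: 2 × $45,640 = $91,280
Attorney fees: 20% of $91,280 = $18,256
Total before cap: $91,280 + $18,256 = $109,536
Cap at $226,250: $109,536 is within the cap, no reduction.

$109,536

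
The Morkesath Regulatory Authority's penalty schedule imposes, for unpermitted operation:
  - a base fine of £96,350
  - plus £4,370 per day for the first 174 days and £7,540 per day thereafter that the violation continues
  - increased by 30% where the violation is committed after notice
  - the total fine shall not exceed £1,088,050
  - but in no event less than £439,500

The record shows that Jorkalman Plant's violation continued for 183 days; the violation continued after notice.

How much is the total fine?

£1,088,050

First 174 days: 174 × £4,370 = £760,380
Remaining days: (183 − 174) × £7,540 = £67,860
Per-day component: £760,380 + £67,860 = £828,240
Base plus per-day: £96,350 + £828,240 = £924,590
Enhancement: 30% of £924,590 = £277,377
Enhanced fine: £924,590 + £277,377 = £1,201,967
Cap at £1,088,050: £1,201,967 exceeds the cap → £1,088,050
Minimum £439,500: £1,088,050 meets the minimum, no increase.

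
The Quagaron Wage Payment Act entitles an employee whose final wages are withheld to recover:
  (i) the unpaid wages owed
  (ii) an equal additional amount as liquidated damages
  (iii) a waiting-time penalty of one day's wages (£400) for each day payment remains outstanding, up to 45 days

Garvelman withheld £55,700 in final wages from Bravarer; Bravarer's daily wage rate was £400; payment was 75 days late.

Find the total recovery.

Total award: £129,400

Liquidated damages (equal amount): £55,700
Penalty days: min(75, 45) = 45
Waiting-time penalty: 45 × £400 = £18,000
Total award: £55,700 + £55,700 + £18,000 = £129,400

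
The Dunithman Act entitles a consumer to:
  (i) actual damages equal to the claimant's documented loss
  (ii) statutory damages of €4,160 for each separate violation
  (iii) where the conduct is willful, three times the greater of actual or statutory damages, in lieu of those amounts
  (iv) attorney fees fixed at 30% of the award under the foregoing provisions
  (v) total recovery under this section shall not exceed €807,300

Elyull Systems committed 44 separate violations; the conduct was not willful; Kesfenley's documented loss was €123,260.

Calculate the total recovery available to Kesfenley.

€398,190

Statutory damages: 44 × €4,160 = €183,040
Conduct not willful: the in-lieu enhancement does not apply.
Actual plus statutory damages: €123,260 + €183,040 = €306,300
Attorney fees: 30% of €306,300 = €91,890
Total before cap: €306,300 + €91,890 = €398,190
Cap at €807,300: €398,190 is within the cap, no reduction.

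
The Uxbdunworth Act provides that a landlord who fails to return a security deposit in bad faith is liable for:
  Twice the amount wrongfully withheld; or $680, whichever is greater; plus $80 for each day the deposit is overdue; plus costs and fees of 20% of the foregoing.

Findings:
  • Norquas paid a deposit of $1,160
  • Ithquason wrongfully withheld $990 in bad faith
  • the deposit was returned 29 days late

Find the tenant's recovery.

Doubled: 2 × $990 = $1,980
Minimum $680: $1,980 meets the minimum, no increase.
Late-return penalty: 29 × $80 = $2,320
Damages plus late penalty: $1,980 + $2,320 = $4,300
Costs and fees: 20% of $4,300 = $860
Total recovery: $4,300 + $860 = $5,160

$5,160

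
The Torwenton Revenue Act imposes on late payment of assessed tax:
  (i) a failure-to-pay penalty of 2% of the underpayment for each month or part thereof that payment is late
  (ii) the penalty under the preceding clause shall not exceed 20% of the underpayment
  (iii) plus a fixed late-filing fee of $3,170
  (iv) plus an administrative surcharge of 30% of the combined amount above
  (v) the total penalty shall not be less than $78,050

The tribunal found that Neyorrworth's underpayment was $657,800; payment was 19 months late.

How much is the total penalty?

Accrued rate: 2% × 19 = 38%, capped at 20% → 20%
Failure-to-pay penalty: 20% of $657,800 = $131,560
Penalty before surcharge: $131,560 + $3,170 = $134,730
Administrative surcharge: 30% of $134,730 = $40,419
Total penalty: $134,730 + $40,419 = $175,149
Minimum $78,050: $175,149 meets the minimum, no increase.

$175,149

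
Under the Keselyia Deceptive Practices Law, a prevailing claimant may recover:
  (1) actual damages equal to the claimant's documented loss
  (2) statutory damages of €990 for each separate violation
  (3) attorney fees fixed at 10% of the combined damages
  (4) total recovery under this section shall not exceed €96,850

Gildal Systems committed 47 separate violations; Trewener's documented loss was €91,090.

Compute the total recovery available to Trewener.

Statutory damages: 47 × €990 = €46,530
Combined damages: €91,090 + €46,530 = €137,620
Attorney fees: 10% of €137,620 = €13,762
Total before cap: €137,620 + €13,762 = €151,382
Cap at €96,850: €151,382 exceeds the cap → €96,850

€96,850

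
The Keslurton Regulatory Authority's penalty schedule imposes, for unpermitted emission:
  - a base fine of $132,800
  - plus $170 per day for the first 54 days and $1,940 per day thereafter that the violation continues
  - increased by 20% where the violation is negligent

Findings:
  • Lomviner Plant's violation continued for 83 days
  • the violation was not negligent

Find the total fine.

Civil penalty: $198,240

First 54 days: 54 × $170 = $9,180
Remaining days: (83 − 54) × $1,940 = $56,260
Per-day component: $9,180 + $56,260 = $65,440
Base plus per-day: $132,800 + $65,440 = $198,240
The violation was not negligent: no 20% increase.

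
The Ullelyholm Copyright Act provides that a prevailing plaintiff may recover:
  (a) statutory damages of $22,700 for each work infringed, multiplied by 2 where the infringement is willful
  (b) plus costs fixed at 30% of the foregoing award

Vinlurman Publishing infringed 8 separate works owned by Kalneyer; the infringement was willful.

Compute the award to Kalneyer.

$472,160

Statutory damages: 8 × $22,700 = $181,600
Doubled: 2 × $181,600 = $363,200
Costs: 30% of $363,200 = $108,960
Award plus costs: $363,200 + $108,960 = $472,160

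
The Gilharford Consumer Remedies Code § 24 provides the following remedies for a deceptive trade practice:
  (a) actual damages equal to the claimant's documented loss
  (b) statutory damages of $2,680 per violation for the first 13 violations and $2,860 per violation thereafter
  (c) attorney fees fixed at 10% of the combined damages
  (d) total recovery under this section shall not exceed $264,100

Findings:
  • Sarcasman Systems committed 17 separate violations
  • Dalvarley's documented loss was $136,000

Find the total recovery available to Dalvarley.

$200,508

First 13 violations: 13 × $2,680 = $34,840
Remaining violations: (17 − 13) × $2,860 = $11,440
Statutory damages: $34,840 + $11,440 = $46,280
Combined damages: $136,000 + $46,280 = $182,280
Attorney fees: 10% of $182,280 = $18,228
Total before cap: $182,280 + $18,228 = $200,508
Cap at $264,100: $200,508 is within the cap, no reduction.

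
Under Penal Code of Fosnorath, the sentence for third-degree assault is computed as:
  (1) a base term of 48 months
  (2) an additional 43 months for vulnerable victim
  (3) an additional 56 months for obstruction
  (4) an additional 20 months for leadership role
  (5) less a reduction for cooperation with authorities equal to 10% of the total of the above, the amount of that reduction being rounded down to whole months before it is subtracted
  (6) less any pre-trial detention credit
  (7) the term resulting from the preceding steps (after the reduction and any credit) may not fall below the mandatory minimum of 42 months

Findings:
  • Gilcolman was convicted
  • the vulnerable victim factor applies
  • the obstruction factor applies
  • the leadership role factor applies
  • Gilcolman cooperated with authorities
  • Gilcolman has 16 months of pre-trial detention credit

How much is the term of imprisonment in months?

Vulnerable victim enhancement: +43 months
Obstruction enhancement: +56 months
Leadership role enhancement: +20 months
Adjusted term: 48 months + 43 months + 56 months + 20 months = 167 months
Cooperation with authorities reduction: 10% of 167 months = 16 months (rounded down)
After reduction: 167 − 16 = 151 months
Less pre-trial detention credit: 151 months − 16 months = 135 months
Minimum 42 months: 135 months meets the minimum, no increase.

135 months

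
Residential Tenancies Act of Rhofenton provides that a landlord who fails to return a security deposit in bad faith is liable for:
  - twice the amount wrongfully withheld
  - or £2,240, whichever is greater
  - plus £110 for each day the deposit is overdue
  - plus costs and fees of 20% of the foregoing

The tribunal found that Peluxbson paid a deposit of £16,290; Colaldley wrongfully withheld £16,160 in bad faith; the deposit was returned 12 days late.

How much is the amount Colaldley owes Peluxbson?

Doubled: 2 × £16,160 = £32,320
Minimum £2,240: £32,320 meets the minimum, no increase.
Late-return penalty: 12 × £110 = £1,320
Damages plus late penalty: £32,320 + £1,320 = £33,640
Costs and fees: 20% of £33,640 = £6,728
Total recovery: £33,640 + £6,728 = £40,368

£40,368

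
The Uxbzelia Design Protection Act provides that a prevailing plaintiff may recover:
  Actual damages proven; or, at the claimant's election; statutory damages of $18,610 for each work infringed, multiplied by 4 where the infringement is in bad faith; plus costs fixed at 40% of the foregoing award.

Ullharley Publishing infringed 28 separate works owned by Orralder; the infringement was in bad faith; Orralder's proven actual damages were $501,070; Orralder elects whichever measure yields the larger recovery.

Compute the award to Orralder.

Statutory damages: 28 × $18,610 = $521,080
Multiplied by 4: 4 × $521,080 = $2,084,320
Greater of actual damages ($501,070) or enhanced statutory damages ($2,084,320): $2,084,320
Costs: 40% of $2,084,320 = $833,728
Award plus costs: $2,084,320 + $833,728 = $2,918,048

$2,918,048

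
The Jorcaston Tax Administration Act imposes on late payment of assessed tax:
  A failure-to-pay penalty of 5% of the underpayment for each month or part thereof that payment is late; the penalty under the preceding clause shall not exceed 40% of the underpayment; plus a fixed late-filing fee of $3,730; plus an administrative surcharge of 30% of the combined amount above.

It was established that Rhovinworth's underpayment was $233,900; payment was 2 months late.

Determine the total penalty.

Accrued rate: 5% × 2 = 10%, capped at 40% → 10%
Failure-to-pay penalty: 10% of $233,900 = $23,390
Penalty before surcharge: $23,390 + $3,730 = $27,120
Administrative surcharge: 30% of $27,120 = $8,136
Total penalty: $27,120 + $8,136 = $35,256

$35,256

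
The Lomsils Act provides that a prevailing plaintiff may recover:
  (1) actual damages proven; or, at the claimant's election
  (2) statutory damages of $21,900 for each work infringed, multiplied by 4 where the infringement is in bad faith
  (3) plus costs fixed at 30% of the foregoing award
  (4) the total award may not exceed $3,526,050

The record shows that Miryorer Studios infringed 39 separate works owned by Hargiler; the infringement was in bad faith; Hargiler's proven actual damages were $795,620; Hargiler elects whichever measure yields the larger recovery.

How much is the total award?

Statutory damages: 39 × $21,900 = $854,100
Multiplied by 4: 4 × $854,100 = $3,416,400
Greater of actual damages ($795,620) or enhanced statutory damages ($3,416,400): $3,416,400
Costs: 30% of $3,416,400 = $1,024,920
Award plus costs: $3,416,400 + $1,024,920 = $4,441,320
Cap at $3,526,050: $4,441,320 exceeds the cap → $3,526,050

$3,526,050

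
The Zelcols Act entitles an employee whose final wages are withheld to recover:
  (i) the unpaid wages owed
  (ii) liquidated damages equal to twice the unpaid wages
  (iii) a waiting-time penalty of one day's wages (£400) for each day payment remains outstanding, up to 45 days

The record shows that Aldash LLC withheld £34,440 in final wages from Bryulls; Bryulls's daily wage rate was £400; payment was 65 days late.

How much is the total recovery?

Doubled: 2 × £34,440 = £68,880
Penalty days: min(65, 45) = 45
Waiting-time penalty: 45 × £400 = £18,000
Total award: £34,440 + £68,880 + £18,000 = £121,320

Total award: £121,320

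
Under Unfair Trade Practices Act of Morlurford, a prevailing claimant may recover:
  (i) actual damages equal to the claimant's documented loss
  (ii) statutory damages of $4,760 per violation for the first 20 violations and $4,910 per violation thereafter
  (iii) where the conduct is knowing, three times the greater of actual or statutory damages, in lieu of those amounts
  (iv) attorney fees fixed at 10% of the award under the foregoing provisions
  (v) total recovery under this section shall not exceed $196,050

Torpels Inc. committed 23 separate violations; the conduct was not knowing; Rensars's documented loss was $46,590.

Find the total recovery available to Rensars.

First 20 violations: 20 × $4,760 = $95,200
Remaining violations: (23 − 20) × $4,910 = $14,730
Statutory damages: $95,200 + $14,730 = $109,930
Conduct not knowing: the in-lieu enhancement does not apply.
Actual plus statutory damages: $46,590 + $109,930 = $156,520
Attorney fees: 10% of $156,520 = $15,652
Total before cap: $156,520 + $15,652 = $172,172
Cap at $196,050: $172,172 is within the cap, no reduction.

$172,172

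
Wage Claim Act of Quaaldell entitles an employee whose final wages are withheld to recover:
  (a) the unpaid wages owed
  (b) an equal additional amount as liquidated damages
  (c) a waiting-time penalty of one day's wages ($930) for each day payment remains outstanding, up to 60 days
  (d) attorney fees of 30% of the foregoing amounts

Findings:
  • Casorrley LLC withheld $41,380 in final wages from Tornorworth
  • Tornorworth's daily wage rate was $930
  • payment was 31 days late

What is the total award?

$145,067

Liquidated damages (equal amount): $41,380
Penalty days: min(31, 60) = 31
Waiting-time penalty: 31 × $930 = $28,830
Subtotal: $41,380 + $41,380 + $28,830 = $111,590
Attorney fees: 30% of $111,590 = $33,477
Total award: $111,590 + $33,477 = $145,067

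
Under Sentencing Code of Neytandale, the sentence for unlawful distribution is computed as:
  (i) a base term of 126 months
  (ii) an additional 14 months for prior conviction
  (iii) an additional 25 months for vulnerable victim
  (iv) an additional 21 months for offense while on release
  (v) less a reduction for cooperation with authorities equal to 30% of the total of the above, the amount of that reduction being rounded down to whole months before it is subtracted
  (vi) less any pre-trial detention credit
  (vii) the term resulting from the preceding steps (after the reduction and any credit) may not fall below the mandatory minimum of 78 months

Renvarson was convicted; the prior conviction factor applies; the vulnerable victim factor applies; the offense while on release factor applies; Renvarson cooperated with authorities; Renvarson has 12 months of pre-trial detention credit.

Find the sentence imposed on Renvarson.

119 months

Prior conviction enhancement: +14 months
Vulnerable victim enhancement: +25 months
Offense while on release enhancement: +21 months
Adjusted term: 126 months + 14 months + 25 months + 21 months = 186 months
Cooperation with authorities reduction: 30% of 186 months = 55 months (rounded down)
After reduction: 186 − 55 = 131 months
Less pre-trial detention credit: 131 months − 12 months = 119 months
Minimum 78 months: 119 months meets the minimum, no increase.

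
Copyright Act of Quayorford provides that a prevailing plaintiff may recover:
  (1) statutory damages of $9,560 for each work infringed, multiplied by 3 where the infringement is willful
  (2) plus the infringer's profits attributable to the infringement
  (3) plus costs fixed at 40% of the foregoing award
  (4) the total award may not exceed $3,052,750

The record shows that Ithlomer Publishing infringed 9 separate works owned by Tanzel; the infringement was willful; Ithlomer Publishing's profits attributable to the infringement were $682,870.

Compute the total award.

$1,317,386

Statutory damages: 9 × $9,560 = $86,040
Trebled: 3 × $86,040 = $258,120
Combined award: $258,120 + $682,870 = $940,990
Costs: 40% of $940,990 = $376,396
Award plus costs: $940,990 + $376,396 = $1,317,386
Cap at $3,052,750: $1,317,386 is within the cap, no reduction.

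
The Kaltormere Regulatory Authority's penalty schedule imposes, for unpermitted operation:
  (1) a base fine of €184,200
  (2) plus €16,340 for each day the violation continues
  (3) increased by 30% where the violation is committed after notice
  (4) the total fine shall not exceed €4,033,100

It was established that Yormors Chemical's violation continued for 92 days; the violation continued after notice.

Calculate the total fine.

Per-day component: 92 × €16,340 = €1,503,280
Base plus per-day: €184,200 + €1,503,280 = €1,687,480
Enhancement: 30% of €1,687,480 = €506,244
Enhanced fine: €1,687,480 + €506,244 = €2,193,724
Cap at €4,033,100: €2,193,724 is within the cap, no reduction.

€2,193,724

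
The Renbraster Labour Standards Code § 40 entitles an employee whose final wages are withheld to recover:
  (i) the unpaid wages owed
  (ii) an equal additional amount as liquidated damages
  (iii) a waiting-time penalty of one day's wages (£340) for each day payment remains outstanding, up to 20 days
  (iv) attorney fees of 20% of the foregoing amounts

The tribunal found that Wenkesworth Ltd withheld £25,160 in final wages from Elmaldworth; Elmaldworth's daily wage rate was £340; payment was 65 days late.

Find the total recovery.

Liquidated damages (equal amount): £25,160
Penalty days: min(65, 20) = 20
Waiting-time penalty: 20 × £340 = £6,800
Subtotal: £25,160 + £25,160 + £6,800 = £57,120
Attorney fees: 20% of £57,120 = £11,424
Total award: £57,120 + £11,424 = £68,544

£68,544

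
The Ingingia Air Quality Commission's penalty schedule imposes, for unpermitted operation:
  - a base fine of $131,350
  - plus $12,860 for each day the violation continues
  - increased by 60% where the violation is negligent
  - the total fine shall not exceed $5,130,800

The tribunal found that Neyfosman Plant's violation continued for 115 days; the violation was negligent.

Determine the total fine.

Per-day component: 115 × $12,860 = $1,478,900
Base plus per-day: $131,350 + $1,478,900 = $1,610,250
Enhancement: 60% of $1,610,250 = $966,150
Enhanced fine: $1,610,250 + $966,150 = $2,576,400
Cap at $5,130,800: $2,576,400 is within the cap, no reduction.

$2,576,400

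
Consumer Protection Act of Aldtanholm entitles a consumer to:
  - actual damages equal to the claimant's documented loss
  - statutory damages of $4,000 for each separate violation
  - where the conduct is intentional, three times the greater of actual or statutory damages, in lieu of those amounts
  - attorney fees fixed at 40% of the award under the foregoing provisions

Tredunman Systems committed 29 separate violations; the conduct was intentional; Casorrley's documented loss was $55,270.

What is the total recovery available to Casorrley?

Total recovery: $487,200

Statutory damages: 29 × $4,000 = $116,000
Greater of actual damages ($55,270) or statutory damages ($116,000): $116,000
Trebled: 3 × $116,000 = $348,000
Attorney fees: 40% of $348,000 = $139,200
Total recovery: $348,000 + $139,200 = $487,200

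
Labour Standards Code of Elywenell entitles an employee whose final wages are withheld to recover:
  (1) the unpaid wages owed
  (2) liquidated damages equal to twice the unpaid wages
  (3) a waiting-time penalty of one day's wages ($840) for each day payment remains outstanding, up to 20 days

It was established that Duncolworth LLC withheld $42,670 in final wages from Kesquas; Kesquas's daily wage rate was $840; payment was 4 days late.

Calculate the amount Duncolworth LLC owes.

Total award: $131,370

Doubled: 2 × $42,670 = $85,340
Penalty days: min(4, 20) = 4
Waiting-time penalty: 4 × $840 = $3,360
Total award: $42,670 + $85,340 + $3,360 = $131,370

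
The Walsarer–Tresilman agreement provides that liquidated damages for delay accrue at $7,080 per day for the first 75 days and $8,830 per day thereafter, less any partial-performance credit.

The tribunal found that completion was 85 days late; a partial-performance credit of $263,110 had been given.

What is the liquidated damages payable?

First 75 days: 75 × $7,080 = $531,000
Remaining days: (85 − 75) × $8,830 = $88,300
Accrued per-day damages: $531,000 + $88,300 = $619,300
Less partial-performance credit: $619,300 − $263,110 = $356,190

$356,190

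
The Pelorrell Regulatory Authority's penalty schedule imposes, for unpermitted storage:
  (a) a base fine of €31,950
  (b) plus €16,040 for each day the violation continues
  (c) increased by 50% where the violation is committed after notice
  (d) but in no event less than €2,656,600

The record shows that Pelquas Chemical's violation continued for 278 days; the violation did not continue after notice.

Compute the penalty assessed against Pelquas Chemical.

Per-day component: 278 × €16,040 = €4,459,120
Base plus per-day: €31,950 + €4,459,120 = €4,491,070
The violation did not continue after notice: no 50% increase.
Minimum €2,656,600: €4,491,070 meets the minimum, no increase.

€4,491,070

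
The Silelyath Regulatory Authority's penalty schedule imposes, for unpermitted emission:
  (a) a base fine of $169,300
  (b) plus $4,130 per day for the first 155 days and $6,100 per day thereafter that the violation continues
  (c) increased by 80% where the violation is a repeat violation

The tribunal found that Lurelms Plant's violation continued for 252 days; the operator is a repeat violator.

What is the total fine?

Civil penalty: $2,522,070

First 155 days: 155 × $4,130 = $640,150
Remaining days: (252 − 155) × $6,100 = $591,700
Per-day component: $640,150 + $591,700 = $1,231,850
Base plus per-day: $169,300 + $1,231,850 = $1,401,150
Enhancement: 80% of $1,401,150 = $1,120,920
Enhanced fine: $1,401,150 + $1,120,920 = $2,522,070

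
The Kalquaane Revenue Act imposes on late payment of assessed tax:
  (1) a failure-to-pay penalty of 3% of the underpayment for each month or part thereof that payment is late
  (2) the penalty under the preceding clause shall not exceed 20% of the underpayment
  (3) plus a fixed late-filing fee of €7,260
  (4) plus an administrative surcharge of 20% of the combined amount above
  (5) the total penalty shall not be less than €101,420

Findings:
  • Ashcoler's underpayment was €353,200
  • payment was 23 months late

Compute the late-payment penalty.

Accrued rate: 3% × 23 = 69%, capped at 20% → 20%
Failure-to-pay penalty: 20% of €353,200 = €70,640
Penalty before surcharge: €70,640 + €7,260 = €77,900
Administrative surcharge: 20% of €77,900 = €15,580
Total penalty: €77,900 + €15,580 = €93,480
Minimum €101,420: €93,480 is below the minimum → €101,420

Penalty: €101,420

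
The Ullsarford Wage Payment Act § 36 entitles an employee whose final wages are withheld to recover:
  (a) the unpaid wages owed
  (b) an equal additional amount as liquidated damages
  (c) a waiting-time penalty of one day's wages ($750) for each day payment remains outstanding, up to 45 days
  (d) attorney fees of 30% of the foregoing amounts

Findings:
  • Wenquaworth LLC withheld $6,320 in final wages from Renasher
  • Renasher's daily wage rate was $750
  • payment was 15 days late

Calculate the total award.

Liquidated damages (equal amount): $6,320
Penalty days: min(15, 45) = 15
Waiting-time penalty: 15 × $750 = $11,250
Subtotal: $6,320 + $6,320 + $11,250 = $23,890
Attorney fees: 30% of $23,890 = $7,167
Total award: $23,890 + $7,167 = $31,057

Total award: $31,057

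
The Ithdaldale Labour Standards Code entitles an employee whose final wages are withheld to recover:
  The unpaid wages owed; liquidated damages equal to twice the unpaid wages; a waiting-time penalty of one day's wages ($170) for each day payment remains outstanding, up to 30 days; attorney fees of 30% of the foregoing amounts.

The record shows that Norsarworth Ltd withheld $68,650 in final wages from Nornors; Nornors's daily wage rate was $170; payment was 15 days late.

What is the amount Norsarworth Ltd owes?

Doubled: 2 × $68,650 = $137,300
Penalty days: min(15, 30) = 15
Waiting-time penalty: 15 × $170 = $2,550
Subtotal: $68,650 + $137,300 + $2,550 = $208,500
Attorney fees: 30% of $208,500 = $62,550
Total award: $208,500 + $62,550 = $271,050

$271,050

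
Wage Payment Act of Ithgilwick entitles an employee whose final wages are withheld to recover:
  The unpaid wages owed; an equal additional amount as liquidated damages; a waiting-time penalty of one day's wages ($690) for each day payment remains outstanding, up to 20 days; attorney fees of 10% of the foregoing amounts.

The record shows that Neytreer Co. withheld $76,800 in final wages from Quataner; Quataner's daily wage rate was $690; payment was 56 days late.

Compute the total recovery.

$184,140

Liquidated damages (equal amount): $76,800
Penalty days: min(56, 20) = 20
Waiting-time penalty: 20 × $690 = $13,800
Subtotal: $76,800 + $76,800 + $13,800 = $167,400
Attorney fees: 10% of $167,400 = $16,740
Total award: $167,400 + $16,740 = $184,140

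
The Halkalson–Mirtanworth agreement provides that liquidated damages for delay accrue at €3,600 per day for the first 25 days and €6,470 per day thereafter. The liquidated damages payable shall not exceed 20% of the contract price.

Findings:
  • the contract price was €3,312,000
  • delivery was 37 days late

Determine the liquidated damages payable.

€167,640

First 25 days: 25 × €3,600 = €90,000
Remaining days: (37 − 25) × €6,470 = €77,640
Accrued per-day damages: €90,000 + €77,640 = €167,640
Cap: 20% of €3,312,000 = €662,400
Cap at €662,400: €167,640 is within the cap, no reduction.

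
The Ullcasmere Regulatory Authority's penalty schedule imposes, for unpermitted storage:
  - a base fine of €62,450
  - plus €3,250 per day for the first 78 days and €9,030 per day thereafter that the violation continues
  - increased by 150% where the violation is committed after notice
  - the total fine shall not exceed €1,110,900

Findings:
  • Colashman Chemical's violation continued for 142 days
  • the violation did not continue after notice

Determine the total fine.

First 78 days: 78 × €3,250 = €253,500
Remaining days: (142 − 78) × €9,030 = €577,920
Per-day component: €253,500 + €577,920 = €831,420
Base plus per-day: €62,450 + €831,420 = €893,870
The violation did not continue after notice: no 150% increase.
Cap at €1,110,900: €893,870 is within the cap, no reduction.

€893,870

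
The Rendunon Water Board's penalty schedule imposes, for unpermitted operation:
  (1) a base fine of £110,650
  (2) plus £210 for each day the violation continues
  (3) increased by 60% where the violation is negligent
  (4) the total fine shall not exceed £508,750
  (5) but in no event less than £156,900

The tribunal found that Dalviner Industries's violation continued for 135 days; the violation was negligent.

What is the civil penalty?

Per-day component: 135 × £210 = £28,350
Base plus per-day: £110,650 + £28,350 = £139,000
Enhancement: 60% of £139,000 = £83,400
Enhanced fine: £139,000 + £83,400 = £222,400
Cap at £508,750: £222,400 is within the cap, no reduction.
Minimum £156,900: £222,400 meets the minimum, no increase.

£222,400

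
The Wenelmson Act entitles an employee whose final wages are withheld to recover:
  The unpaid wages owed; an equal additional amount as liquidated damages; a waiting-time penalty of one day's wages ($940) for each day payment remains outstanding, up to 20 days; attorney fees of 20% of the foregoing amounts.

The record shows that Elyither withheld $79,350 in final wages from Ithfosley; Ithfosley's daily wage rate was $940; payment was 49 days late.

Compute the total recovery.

$213,000

Liquidated damages (equal amount): $79,350
Penalty days: min(49, 20) = 20
Waiting-time penalty: 20 × $940 = $18,800
Subtotal: $79,350 + $79,350 + $18,800 = $177,500
Attorney fees: 20% of $177,500 = $35,500
Total award: $177,500 + $35,500 = $213,000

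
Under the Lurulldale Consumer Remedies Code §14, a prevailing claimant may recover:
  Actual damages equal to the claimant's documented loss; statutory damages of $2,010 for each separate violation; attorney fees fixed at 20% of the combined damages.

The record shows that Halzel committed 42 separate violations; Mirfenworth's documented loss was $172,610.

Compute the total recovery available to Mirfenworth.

Statutory damages: 42 × $2,010 = $84,420
Combined damages: $172,610 + $84,420 = $257,030
Attorney fees: 20% of $257,030 = $51,406
Total recovery: $257,030 + $51,406 = $308,436

$308,436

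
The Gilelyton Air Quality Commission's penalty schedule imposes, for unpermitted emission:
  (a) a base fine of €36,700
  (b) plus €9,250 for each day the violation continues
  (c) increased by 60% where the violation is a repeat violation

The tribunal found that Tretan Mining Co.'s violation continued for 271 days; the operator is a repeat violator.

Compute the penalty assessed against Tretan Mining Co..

Per-day component: 271 × €9,250 = €2,506,750
Base plus per-day: €36,700 + €2,506,750 = €2,543,450
Enhancement: 60% of €2,543,450 = €1,526,070
Enhanced fine: €2,543,450 + €1,526,070 = €4,069,520

€4,069,520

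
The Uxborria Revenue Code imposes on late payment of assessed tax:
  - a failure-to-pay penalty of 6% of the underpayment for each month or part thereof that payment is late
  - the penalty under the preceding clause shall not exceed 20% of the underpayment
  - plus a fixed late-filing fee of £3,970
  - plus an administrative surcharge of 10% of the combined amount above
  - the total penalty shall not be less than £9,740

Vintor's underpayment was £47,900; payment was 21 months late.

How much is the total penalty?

Accrued rate: 6% × 21 = 126%, capped at 20% → 20%
Failure-to-pay penalty: 20% of £47,900 = £9,580
Penalty before surcharge: £9,580 + £3,970 = £13,550
Administrative surcharge: 10% of £13,550 = £1,355
Total penalty: £13,550 + £1,355 = £14,905
Minimum £9,740: £14,905 meets the minimum, no increase.

Penalty: £14,905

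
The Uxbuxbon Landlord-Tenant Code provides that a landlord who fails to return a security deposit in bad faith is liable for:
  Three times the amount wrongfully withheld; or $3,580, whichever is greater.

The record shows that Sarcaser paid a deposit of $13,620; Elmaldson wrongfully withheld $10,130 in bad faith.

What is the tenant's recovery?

Trebled: 3 × $10,130 = $30,390
Minimum $3,580: $30,390 meets the minimum, no increase.

$30,390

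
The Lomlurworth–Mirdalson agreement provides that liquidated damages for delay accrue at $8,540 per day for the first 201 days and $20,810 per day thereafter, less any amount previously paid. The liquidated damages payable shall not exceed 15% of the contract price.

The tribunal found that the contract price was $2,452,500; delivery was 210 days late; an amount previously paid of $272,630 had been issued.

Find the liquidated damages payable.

First 201 days: 201 × $8,540 = $1,716,540
Remaining days: (210 − 201) × $20,810 = $187,290
Accrued per-day damages: $1,716,540 + $187,290 = $1,903,830
Less amount previously paid: $1,903,830 − $272,630 = $1,631,200
Cap: 15% of $2,452,500 = $367,875
Cap at $367,875: $1,631,200 exceeds the cap → $367,875

$367,875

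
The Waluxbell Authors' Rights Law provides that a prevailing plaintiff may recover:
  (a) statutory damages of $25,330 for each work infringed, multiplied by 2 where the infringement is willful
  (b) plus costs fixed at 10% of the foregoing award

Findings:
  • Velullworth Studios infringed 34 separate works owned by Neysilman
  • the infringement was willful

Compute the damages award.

Award: $1,894,684

Statutory damages: 34 × $25,330 = $861,220
Doubled: 2 × $861,220 = $1,722,440
Costs: 10% of $1,722,440 = $172,244
Award plus costs: $1,722,440 + $172,244 = $1,894,684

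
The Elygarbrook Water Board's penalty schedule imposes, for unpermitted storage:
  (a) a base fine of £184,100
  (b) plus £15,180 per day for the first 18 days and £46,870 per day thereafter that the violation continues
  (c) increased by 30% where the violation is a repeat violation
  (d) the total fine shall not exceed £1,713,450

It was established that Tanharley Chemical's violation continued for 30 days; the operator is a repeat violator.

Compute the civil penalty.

First 18 days: 18 × £15,180 = £273,240
Remaining days: (30 − 18) × £46,870 = £562,440
Per-day component: £273,240 + £562,440 = £835,680
Base plus per-day: £184,100 + £835,680 = £1,019,780
Enhancement: 30% of £1,019,780 = £305,934
Enhanced fine: £1,019,780 + £305,934 = £1,325,714
Cap at £1,713,450: £1,325,714 is within the cap, no reduction.

£1,325,714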